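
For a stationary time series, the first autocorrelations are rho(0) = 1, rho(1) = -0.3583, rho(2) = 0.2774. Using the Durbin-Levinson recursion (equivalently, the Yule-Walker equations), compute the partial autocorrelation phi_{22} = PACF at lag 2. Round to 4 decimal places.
\phi_{22} = 0.1710

The PACF at lag k is phi_{kk}, the last component of the solution
to the Yule-Walker system G_k phi = r_k where
  (G_k)_{ij} = rho(|i - j|), (r_k)_i = rho(i), i,j = 1..k.
Equivalently, Durbin-Levinson gives phi_{kk} iteratively:
  phi_{11} = rho(1)
  phi_{kk} = [rho(k) - sum_{j=1..k-1} phi_{k-1,j} rho(k-j)]
            / [1 - sum_{j=1..k-1} phi_{k-1,j} rho(j)],
  phi_{k,j} = phi_{k-1,j} - phi_{kk} phi_{k-1,k-j},  j = 1..k-1.
Step k = 1:
  phi_11 = rho(1) = -0.3583.
Step k = 2:
  phi_22 = [rho(2) - phi_11 rho(1)] / [1 - phi_11 rho(1)] = [0.2774 - (-0.3583)(-0.3583)] / [1 - (-0.3583)(-0.3583)]
         = 0.14902111 / 0.87162111 = 0.171.
Therefore phi_{22} = 0.1710.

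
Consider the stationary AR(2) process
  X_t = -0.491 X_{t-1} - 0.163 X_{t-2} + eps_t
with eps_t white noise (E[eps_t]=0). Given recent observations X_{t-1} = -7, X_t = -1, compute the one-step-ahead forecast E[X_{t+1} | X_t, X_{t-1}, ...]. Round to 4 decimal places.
E[X_{t+1} \mid \mathcal F_t] = 1.6320

For an AR(p) model X_t = c + sum_i phi_i X_{t-i} + eps_t, the
one-step-ahead conditional mean is
  E[X_{t+1} | X_t, ...] = c + sum_i phi_i X_{t+1-i}.
Substitute known values:
  E[X_{t+1} | ...] = (-0.491) * (-1) + (-0.163) * (-7)
                   = 1.6320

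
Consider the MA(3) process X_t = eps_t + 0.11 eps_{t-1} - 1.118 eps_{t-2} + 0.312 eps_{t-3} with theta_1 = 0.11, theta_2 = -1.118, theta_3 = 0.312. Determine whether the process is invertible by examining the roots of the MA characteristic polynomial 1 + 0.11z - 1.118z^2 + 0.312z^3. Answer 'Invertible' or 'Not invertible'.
\text{Not invertible}

The MA(q) characteristic polynomial is P(z) = 1 + 0.11z - 1.118z^2 + 0.312z^3.
Invertibility requires all roots to lie outside the unit circle, i.e. |z| > 1 for every root.
Degree 3: look for a simple real root z0 first, then factor out (1 - z/z0) and solve the remaining quadratic.
Testing z0 = 1.25: P(1.25) = 1 + (0.11)(1.25) + (-1.118)(1.25)^2 + (0.312)(1.25)^3
  = 1 + (0.1375) + (-1.746875) + (0.609375) = 0.  So z_0 = 1.25 is a root, |z_0| = 1.25.
Divide out the factor (1 - 0.8 z) = (1 - z/z0) (since 1/z0 = 0.8):
  P(z) = (1 - 0.8 z)(1 + (0.91) z + (-0.39) z^2)
  [check: z-coef 0.91 - (0.8) = 0.11; z^2-coef -0.39 - (0.8)(0.91) = -1.118; z^3-coef -(0.8)(-0.39) = 0.312.]
Remaining roots from the quadratic factor 1 + (0.91) z + (-0.39) z^2:
  Set 1 + (0.91) z + (-0.39) z^2 = 0, i.e. a z^2 + b z + c = 0 with a = -0.39, b = 0.91, c = 1.
  Discriminant D = b^2 - 4ac = (0.91)^2 - 4*(-0.39)*1 = 0.8281 - (-1.56) = 2.3881.
  D >= 0, so the roots are real: z = (-b +/- sqrt(D)) / (2a) = (-0.91 +/- 1.545348) / (-0.78).
    z_1 = (-0.91 + 1.545348) / (-0.78) = -0.8145,   |z_1| = 0.8145.
    z_2 = (-0.91 - 1.545348) / (-0.78) = 3.1479,   |z_2| = 3.1479.
Moduli of all roots: 1.2500, 0.8145, 3.1479.
All moduli strictly greater than 1? No.
Verdict: Not invertible.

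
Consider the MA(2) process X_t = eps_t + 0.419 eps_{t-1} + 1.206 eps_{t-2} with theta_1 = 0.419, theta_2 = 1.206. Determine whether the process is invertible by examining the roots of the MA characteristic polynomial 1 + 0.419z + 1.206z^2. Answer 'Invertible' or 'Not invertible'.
\text{Not invertible}

The MA(q) characteristic polynomial is P(z) = 1 + 0.419z + 1.206z^2.
Invertibility requires all roots to lie outside the unit circle, i.e. |z| > 1 for every root.
Set 1 + (0.419) z + (1.206) z^2 = 0, i.e. a z^2 + b z + c = 0 with a = 1.206, b = 0.419, c = 1.
Discriminant D = b^2 - 4ac = (0.419)^2 - 4*(1.206)*1 = 0.175561 - (4.824) = -4.648439.
D < 0, so the roots are the complex-conjugate pair z = (-b +/- i sqrt(-D)) / (2a) = -0.1737 +/- 0.8939i.
For a conjugate pair |z|^2 = z * conj(z) = (product of roots) = c/a = 1/(1.206) = 0.829187, so |z| = sqrt(0.829187) = 0.9106 for both roots.
Moduli of all roots: 0.9106, 0.9106.
All moduli strictly greater than 1? No.
Verdict: Not invertible.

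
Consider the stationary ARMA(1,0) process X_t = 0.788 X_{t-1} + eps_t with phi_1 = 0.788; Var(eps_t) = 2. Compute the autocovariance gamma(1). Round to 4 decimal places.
\gamma(1) = 4.1577

Multiply the model equation by X_{t-k} and take expectations. With theta_0 = psi_0 = 1 and psi_j the MA(infinity) weights, this gives
  gamma(k) - sum_i phi_i gamma(k-i) = c_k,
  c_k = sigma^2 * sum_{j=k..q} theta_j psi_{j-k}   (c_k = 0 for k > q),
using gamma(-m) = gamma(m).
Pure AR (q = 0): c_0 = sigma^2 = 2, c_k = 0 for k >= 1.
Equations for k = 0 and k = 1 (AR order 1):
  gamma(0) = phi_1 gamma(1) + c_0
  gamma(1) = phi_1 gamma(0) + c_1
Substituting the second into the first: gamma(0) (1 - phi_1^2) = c_0 + phi_1 c_1, so
  gamma(0) = c_0 / (1 - phi_1^2) = 2 / (1 - (0.788)^2) = 2 / 0.379056 = 5.276265.
  gamma(1) = phi_1 gamma(0) = (0.788)(5.276265) = 4.157697.
Therefore gamma(1) = 4.1577 (to 4 decimal places).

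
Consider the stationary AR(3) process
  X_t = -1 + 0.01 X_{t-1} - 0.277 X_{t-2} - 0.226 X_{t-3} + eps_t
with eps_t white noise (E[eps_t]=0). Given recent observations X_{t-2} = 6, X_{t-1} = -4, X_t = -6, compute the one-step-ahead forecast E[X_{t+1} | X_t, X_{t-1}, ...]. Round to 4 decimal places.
E[X_{t+1} \mid \mathcal F_t] = -1.3080

For an AR(p) model X_t = c + sum_i phi_i X_{t-i} + eps_t, the
one-step-ahead conditional mean is
  E[X_{t+1} | X_t, ...] = c + sum_i phi_i X_{t+1-i}.
Substitute known values:
  E[X_{t+1} | ...] = -1 + (0.01) * (-6) + (-0.277) * (-4) + (-0.226) * (6)
                   = -1.3080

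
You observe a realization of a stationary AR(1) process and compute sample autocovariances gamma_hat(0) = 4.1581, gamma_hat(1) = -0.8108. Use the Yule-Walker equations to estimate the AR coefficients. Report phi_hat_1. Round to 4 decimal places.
\hat\phi_{1} = -0.1950

The Yule-Walker equations for an AR(p) process read, in matrix form,
  Gamma_p phi = r_p,   with   (Gamma_p)_{ij} = gamma(|i - j|),
                       (r_p)_i = gamma(i),   i,j = 1..p.
Substitute the sample gammas (Toeplitz matrix and right-hand side of size 1):
  Gamma_p = [[4.1581]]
  r_p     = [-0.8108]
With p = 1 this is the single equation gamma(0) phi_1 = gamma(1):
  phi_hat_1 = gamma(1) / gamma(0) = -0.8108 / 4.1581 = -0.1950.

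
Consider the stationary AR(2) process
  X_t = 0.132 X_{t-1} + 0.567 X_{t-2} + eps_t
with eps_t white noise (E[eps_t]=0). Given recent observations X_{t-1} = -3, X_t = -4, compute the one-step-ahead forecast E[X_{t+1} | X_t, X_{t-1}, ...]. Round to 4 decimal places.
E[X_{t+1} \mid \mathcal F_t] = -2.2290

For an AR(p) model X_t = c + sum_i phi_i X_{t-i} + eps_t, the
one-step-ahead conditional mean is
  E[X_{t+1} | X_t, ...] = c + sum_i phi_i X_{t+1-i}.
Substitute known values:
  E[X_{t+1} | ...] = (0.132) * (-4) + (0.567) * (-3)
                   = -2.2290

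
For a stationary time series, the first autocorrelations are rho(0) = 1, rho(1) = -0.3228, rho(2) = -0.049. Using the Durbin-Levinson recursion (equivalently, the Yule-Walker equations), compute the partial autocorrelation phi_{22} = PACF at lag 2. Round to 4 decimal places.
\phi_{22} = -0.1710

The PACF at lag k is phi_{kk}, the last component of the solution
to the Yule-Walker system G_k phi = r_k where
  (G_k)_{ij} = rho(|i - j|), (r_k)_i = rho(i), i,j = 1..k.
Equivalently, Durbin-Levinson gives phi_{kk} iteratively:
  phi_{11} = rho(1)
  phi_{kk} = [rho(k) - sum_{j=1..k-1} phi_{k-1,j} rho(k-j)]
            / [1 - sum_{j=1..k-1} phi_{k-1,j} rho(j)],
  phi_{k,j} = phi_{k-1,j} - phi_{kk} phi_{k-1,k-j},  j = 1..k-1.
Step k = 1:
  phi_11 = rho(1) = -0.3228.
Step k = 2:
  phi_22 = [rho(2) - phi_11 rho(1)] / [1 - phi_11 rho(1)] = [-0.049 - (-0.3228)(-0.3228)] / [1 - (-0.3228)(-0.3228)]
         = -0.15319984 / 0.89580016 = -0.171.
Therefore phi_{22} = -0.1710.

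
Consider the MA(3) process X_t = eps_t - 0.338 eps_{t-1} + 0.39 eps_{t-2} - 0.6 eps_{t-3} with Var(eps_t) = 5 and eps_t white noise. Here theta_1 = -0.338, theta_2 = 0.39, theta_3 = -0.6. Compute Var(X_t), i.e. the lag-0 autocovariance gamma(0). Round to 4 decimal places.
\gamma(0) = 8.1317

For an MA(q) process X_t = eps_t + sum_i theta_i eps_{t-i} with
Var(eps_t) = sigma^2, the variance is
  gamma(0) = sigma^2 * (1 + sum_i theta_i^2).
  sum_i theta_i^2 = (-0.338)^2 + (0.39)^2 + (-0.6)^2 = 0.114244 + 0.1521 + 0.36 = 0.626344.
  gamma(0) = 5 * (1 + 0.626344) = 5 * 1.626344 = 8.13172, which rounds to 8.1317.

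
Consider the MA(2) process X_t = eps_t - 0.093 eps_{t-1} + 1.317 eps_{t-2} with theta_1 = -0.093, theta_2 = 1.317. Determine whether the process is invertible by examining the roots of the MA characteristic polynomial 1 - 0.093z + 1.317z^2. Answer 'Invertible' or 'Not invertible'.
\text{Not invertible}

The MA(q) characteristic polynomial is P(z) = 1 - 0.093z + 1.317z^2.
Invertibility requires all roots to lie outside the unit circle, i.e. |z| > 1 for every root.
Set 1 + (-0.093) z + (1.317) z^2 = 0, i.e. a z^2 + b z + c = 0 with a = 1.317, b = -0.093, c = 1.
Discriminant D = b^2 - 4ac = (-0.093)^2 - 4*(1.317)*1 = 0.008649 - (5.268) = -5.259351.
D < 0, so the roots are the complex-conjugate pair z = (-b +/- i sqrt(-D)) / (2a) = 0.0353 +/- 0.8707i.
For a conjugate pair |z|^2 = z * conj(z) = (product of roots) = c/a = 1/(1.317) = 0.759301, so |z| = sqrt(0.759301) = 0.8714 for both roots.
Moduli of all roots: 0.8714, 0.8714.
All moduli strictly greater than 1? No.
Verdict: Not invertible.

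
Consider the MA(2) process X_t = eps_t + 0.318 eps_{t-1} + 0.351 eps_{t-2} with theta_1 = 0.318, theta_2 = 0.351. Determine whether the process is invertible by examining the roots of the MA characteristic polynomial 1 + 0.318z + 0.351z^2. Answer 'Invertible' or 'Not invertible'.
\text{Invertible}

The MA(q) characteristic polynomial is P(z) = 1 + 0.318z + 0.351z^2.
Invertibility requires all roots to lie outside the unit circle, i.e. |z| > 1 for every root.
Set 1 + (0.318) z + (0.351) z^2 = 0, i.e. a z^2 + b z + c = 0 with a = 0.351, b = 0.318, c = 1.
Discriminant D = b^2 - 4ac = (0.318)^2 - 4*(0.351)*1 = 0.101124 - (1.404) = -1.302876.
D < 0, so the roots are the complex-conjugate pair z = (-b +/- i sqrt(-D)) / (2a) = -0.453 +/- 1.626i.
For a conjugate pair |z|^2 = z * conj(z) = (product of roots) = c/a = 1/(0.351) = 2.849003, so |z| = sqrt(2.849003) = 1.6879 for both roots.
Moduli of all roots: 1.6879, 1.6879.
All moduli strictly greater than 1? Yes.
Verdict: Invertible.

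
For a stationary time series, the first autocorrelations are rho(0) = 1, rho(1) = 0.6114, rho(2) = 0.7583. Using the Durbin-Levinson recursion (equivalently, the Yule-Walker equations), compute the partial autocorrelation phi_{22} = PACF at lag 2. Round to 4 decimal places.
\phi_{22} = 0.6140

The PACF at lag k is phi_{kk}, the last component of the solution
to the Yule-Walker system G_k phi = r_k where
  (G_k)_{ij} = rho(|i - j|), (r_k)_i = rho(i), i,j = 1..k.
Equivalently, Durbin-Levinson gives phi_{kk} iteratively:
  phi_{11} = rho(1)
  phi_{kk} = [rho(k) - sum_{j=1..k-1} phi_{k-1,j} rho(k-j)]
            / [1 - sum_{j=1..k-1} phi_{k-1,j} rho(j)],
  phi_{k,j} = phi_{k-1,j} - phi_{kk} phi_{k-1,k-j},  j = 1..k-1.
Step k = 1:
  phi_11 = rho(1) = 0.6114.
Step k = 2:
  phi_22 = [rho(2) - phi_11 rho(1)] / [1 - phi_11 rho(1)] = [0.7583 - (0.6114)(0.6114)] / [1 - (0.6114)(0.6114)]
         = 0.38449004 / 0.62619004 = 0.614.
Therefore phi_{22} = 0.6140.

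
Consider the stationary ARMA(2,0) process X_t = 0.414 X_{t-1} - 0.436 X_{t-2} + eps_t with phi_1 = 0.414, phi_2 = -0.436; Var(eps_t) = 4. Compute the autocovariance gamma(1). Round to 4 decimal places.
\gamma(1) = 1.5530

Multiply the model equation by X_{t-k} and take expectations. With theta_0 = psi_0 = 1 and psi_j the MA(infinity) weights, this gives
  gamma(k) - sum_i phi_i gamma(k-i) = c_k,
  c_k = sigma^2 * sum_{j=k..q} theta_j psi_{j-k}   (c_k = 0 for k > q),
using gamma(-m) = gamma(m).
Pure AR (q = 0): c_0 = sigma^2 = 4, c_k = 0 for k >= 1.
Equations for k = 0, 1, 2 (AR order 2, c_2 = 0):
  (E0) gamma(0) = phi_1 gamma(1) + phi_2 gamma(2) + c_0
  (E1) gamma(1) = phi_1 gamma(0) + phi_2 gamma(1) + c_1
  (E2) gamma(2) = phi_1 gamma(1) + phi_2 gamma(0)
From (E1): gamma(1) = A gamma(0) + B with
  A = phi_1 / (1 - phi_2) = 0.414 / 1.436 = 0.288301,   B = c_1 / (1 - phi_2) = 0 / 1.436 = 0.
Insert (E2) into (E0): gamma(0) (1 - phi_2^2) = phi_1 (1 + phi_2) gamma(1) + c_0.
  phi_1 (1 + phi_2) = (0.414)(0.564) = 0.233496,   1 - phi_2^2 = 0.809904.
Replace gamma(1) by A gamma(0) + B and collect gamma(0):
  gamma(0) [0.809904 - (0.233496)(0.288301)] = c_0 = 4
  gamma(0) * 0.742587 = 4
  gamma(0) = 4 / 0.742587 = 5.386575.
  gamma(1) = A gamma(0) = (0.288301)(5.386575) = 1.552954.
Therefore gamma(1) = 1.5530 (to 4 decimal places).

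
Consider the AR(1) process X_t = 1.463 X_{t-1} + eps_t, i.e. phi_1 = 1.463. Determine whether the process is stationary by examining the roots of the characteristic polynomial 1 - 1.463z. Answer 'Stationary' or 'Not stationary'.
\text{Not stationary}

The AR(p) characteristic polynomial is P(z) = 1 - 1.463z.
Stationarity requires all roots to lie outside the unit circle, i.e. |z| > 1 for every root.
This is linear in z: 1 + (-1.463) z = 0  =>  z = -1/(-1.463) = 0.683527,  |z| = 0.683527.
Moduli of all roots: 0.6835.
All moduli strictly greater than 1? No.
Verdict: Not stationary.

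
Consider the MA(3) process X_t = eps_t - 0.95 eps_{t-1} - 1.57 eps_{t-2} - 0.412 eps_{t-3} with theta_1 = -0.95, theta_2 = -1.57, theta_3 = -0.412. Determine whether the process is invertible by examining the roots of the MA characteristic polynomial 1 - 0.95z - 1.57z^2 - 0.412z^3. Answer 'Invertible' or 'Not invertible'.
\text{Not invertible}

The MA(q) characteristic polynomial is P(z) = 1 - 0.95z - 1.57z^2 - 0.412z^3.
Invertibility requires all roots to lie outside the unit circle, i.e. |z| > 1 for every root.
Degree 3: look for a simple real root z0 first, then factor out (1 - z/z0) and solve the remaining quadratic.
Testing z0 = -2.5: P(-2.5) = 1 + (-0.95)(-2.5) + (-1.57)(-2.5)^2 + (-0.412)(-2.5)^3
  = 1 + (2.375) + (-9.8125) + (6.4375) = 0.  So z_0 = -2.5 is a root, |z_0| = 2.5.
Divide out the factor (1 + 0.4 z) = (1 - z/z0) (since 1/z0 = -0.4):
  P(z) = (1 + 0.4 z)(1 + (-1.35) z + (-1.03) z^2)
  [check: z-coef -1.35 - (-0.4) = -0.95; z^2-coef -1.03 - (-0.4)(-1.35) = -1.57; z^3-coef -(-0.4)(-1.03) = -0.412.]
Remaining roots from the quadratic factor 1 + (-1.35) z + (-1.03) z^2:
  Set 1 + (-1.35) z + (-1.03) z^2 = 0, i.e. a z^2 + b z + c = 0 with a = -1.03, b = -1.35, c = 1.
  Discriminant D = b^2 - 4ac = (-1.35)^2 - 4*(-1.03)*1 = 1.8225 - (-4.12) = 5.9425.
  D >= 0, so the roots are real: z = (-b +/- sqrt(D)) / (2a) = (1.35 +/- 2.437724) / (-2.06).
    z_1 = (1.35 + 2.437724) / (-2.06) = -1.8387,   |z_1| = 1.8387.
    z_2 = (1.35 - 2.437724) / (-2.06) = 0.528,   |z_2| = 0.528.
Moduli of all roots: 2.5000, 1.8387, 0.5280.
All moduli strictly greater than 1? No.
Verdict: Not invertible.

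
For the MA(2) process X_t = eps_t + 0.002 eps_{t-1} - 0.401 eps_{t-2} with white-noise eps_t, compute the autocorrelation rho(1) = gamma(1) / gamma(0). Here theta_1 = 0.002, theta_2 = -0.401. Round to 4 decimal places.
\rho(1) = 0.0010

For an MA(q) process with theta_0 = 1, the autocovariance is
  gamma(k) = sigma^2 * sum_{i=0..q-k} theta_i * theta_{i+k},
and rho(k) = gamma(k) / gamma(0). Sigma^2 cancels.
  numerator   = (1)*(0.002) + (0.002)*(-0.401) = 0.001198.
  denominator = (1)^2 + (0.002)^2 + (-0.401)^2 = 1.160805.
  rho(1) = 0.001198 / 1.160805 = 0.0010.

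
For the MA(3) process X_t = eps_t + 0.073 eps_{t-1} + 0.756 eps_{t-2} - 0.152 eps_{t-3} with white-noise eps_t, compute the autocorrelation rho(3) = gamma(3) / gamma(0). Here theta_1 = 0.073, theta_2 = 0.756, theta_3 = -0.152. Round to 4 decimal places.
\rho(3) = -0.0950

For an MA(q) process with theta_0 = 1, the autocovariance is
  gamma(k) = sigma^2 * sum_{i=0..q-k} theta_i * theta_{i+k},
and rho(k) = gamma(k) / gamma(0). Sigma^2 cancels.
  numerator   = (1)*(-0.152) = -0.152.
  denominator = (1)^2 + (0.073)^2 + (0.756)^2 + (-0.152)^2 = 1.599969.
  rho(3) = -0.152 / 1.599969 = -0.0950.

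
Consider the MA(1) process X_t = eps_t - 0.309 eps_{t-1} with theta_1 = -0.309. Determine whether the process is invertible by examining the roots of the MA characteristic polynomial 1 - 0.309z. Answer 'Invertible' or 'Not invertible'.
\text{Invertible}

The MA(q) characteristic polynomial is P(z) = 1 - 0.309z.
Invertibility requires all roots to lie outside the unit circle, i.e. |z| > 1 for every root.
This is linear in z: 1 + (-0.309) z = 0  =>  z = -1/(-0.309) = 3.236246,  |z| = 3.236246.
Moduli of all roots: 3.2362.
All moduli strictly greater than 1? Yes.
Verdict: Invertible.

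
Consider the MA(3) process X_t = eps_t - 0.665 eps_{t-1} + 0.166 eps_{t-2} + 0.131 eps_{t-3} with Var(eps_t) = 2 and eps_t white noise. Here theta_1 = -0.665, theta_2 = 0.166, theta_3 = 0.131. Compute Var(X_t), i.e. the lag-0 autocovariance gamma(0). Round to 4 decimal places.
\gamma(0) = 2.9739

For an MA(q) process X_t = eps_t + sum_i theta_i eps_{t-i} with
Var(eps_t) = sigma^2, the variance is
  gamma(0) = sigma^2 * (1 + sum_i theta_i^2).
  sum_i theta_i^2 = (-0.665)^2 + (0.166)^2 + (0.131)^2 = 0.442225 + 0.027556 + 0.017161 = 0.486942.
  gamma(0) = 2 * (1 + 0.486942) = 2 * 1.486942 = 2.973884, which rounds to 2.9739.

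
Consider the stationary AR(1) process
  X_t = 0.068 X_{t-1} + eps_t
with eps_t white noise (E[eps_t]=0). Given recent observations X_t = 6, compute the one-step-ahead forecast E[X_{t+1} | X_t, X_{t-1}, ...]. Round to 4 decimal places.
E[X_{t+1} \mid \mathcal F_t] = 0.4080

For an AR(p) model X_t = c + sum_i phi_i X_{t-i} + eps_t, the
one-step-ahead conditional mean is
  E[X_{t+1} | X_t, ...] = c + sum_i phi_i X_{t+1-i}.
Substitute known values:
  E[X_{t+1} | ...] = (0.068) * (6)
                   = 0.4080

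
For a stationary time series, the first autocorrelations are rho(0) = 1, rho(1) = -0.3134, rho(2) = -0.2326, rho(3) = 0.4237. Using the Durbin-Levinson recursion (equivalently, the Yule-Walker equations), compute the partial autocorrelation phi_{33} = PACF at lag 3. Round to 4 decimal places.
\phi_{33} = 0.2679

The PACF at lag k is phi_{kk}, the last component of the solution
to the Yule-Walker system G_k phi = r_k where
  (G_k)_{ij} = rho(|i - j|), (r_k)_i = rho(i), i,j = 1..k.
Equivalently, Durbin-Levinson gives phi_{kk} iteratively:
  phi_{11} = rho(1)
  phi_{kk} = [rho(k) - sum_{j=1..k-1} phi_{k-1,j} rho(k-j)]
            / [1 - sum_{j=1..k-1} phi_{k-1,j} rho(j)],
  phi_{k,j} = phi_{k-1,j} - phi_{kk} phi_{k-1,k-j},  j = 1..k-1.
Step k = 1:
  phi_11 = rho(1) = -0.3134.
Step k = 2:
  phi_22 = [rho(2) - phi_11 rho(1)] / [1 - phi_11 rho(1)] = [-0.2326 - (-0.3134)(-0.3134)] / [1 - (-0.3134)(-0.3134)]
         = -0.33081956 / 0.90178044 = -0.366852.
  Update: phi_21 = phi_11 - phi_22 phi_11 = -0.3134 - (-0.366852)(-0.3134) = -0.428371.
Step k = 3:
  phi_33 = [rho(3) - phi_21 rho(2) - phi_22 rho(1)] / [1 - phi_21 rho(1) - phi_22 rho(2)]
    numerator   = 0.4237 - (-0.428371)(-0.2326) - (-0.366852)(-0.3134) = 0.20908956
    denominator = 1 - (-0.428371)(-0.3134) - (-0.366852)(-0.2326) = 0.78041877
  phi_33 = 0.20908956 / 0.78041877 = 0.2679.
Therefore phi_{33} = 0.2679.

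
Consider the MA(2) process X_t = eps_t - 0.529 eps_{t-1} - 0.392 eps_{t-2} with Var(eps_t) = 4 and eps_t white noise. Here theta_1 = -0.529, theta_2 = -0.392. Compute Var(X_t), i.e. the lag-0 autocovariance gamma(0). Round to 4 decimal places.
\gamma(0) = 5.7340

For an MA(q) process X_t = eps_t + sum_i theta_i eps_{t-i} with
Var(eps_t) = sigma^2, the variance is
  gamma(0) = sigma^2 * (1 + sum_i theta_i^2).
  sum_i theta_i^2 = (-0.529)^2 + (-0.392)^2 = 0.279841 + 0.153664 = 0.433505.
  gamma(0) = 4 * (1 + 0.433505) = 4 * 1.433505 = 5.73402, which rounds to 5.7340.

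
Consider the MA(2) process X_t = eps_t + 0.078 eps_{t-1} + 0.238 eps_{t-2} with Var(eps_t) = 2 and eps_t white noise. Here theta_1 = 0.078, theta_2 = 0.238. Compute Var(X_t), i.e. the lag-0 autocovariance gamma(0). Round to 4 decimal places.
\gamma(0) = 2.1255

For an MA(q) process X_t = eps_t + sum_i theta_i eps_{t-i} with
Var(eps_t) = sigma^2, the variance is
  gamma(0) = sigma^2 * (1 + sum_i theta_i^2).
  sum_i theta_i^2 = (0.078)^2 + (0.238)^2 = 0.006084 + 0.056644 = 0.062728.
  gamma(0) = 2 * (1 + 0.062728) = 2 * 1.062728 = 2.125456, which rounds to 2.1255.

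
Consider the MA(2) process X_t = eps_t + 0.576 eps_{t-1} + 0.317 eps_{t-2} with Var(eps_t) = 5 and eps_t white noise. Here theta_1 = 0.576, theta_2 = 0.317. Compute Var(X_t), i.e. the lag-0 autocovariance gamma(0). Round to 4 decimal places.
\gamma(0) = 7.1613

For an MA(q) process X_t = eps_t + sum_i theta_i eps_{t-i} with
Var(eps_t) = sigma^2, the variance is
  gamma(0) = sigma^2 * (1 + sum_i theta_i^2).
  sum_i theta_i^2 = (0.576)^2 + (0.317)^2 = 0.331776 + 0.100489 = 0.432265.
  gamma(0) = 5 * (1 + 0.432265) = 5 * 1.432265 = 7.161325, which rounds to 7.1613.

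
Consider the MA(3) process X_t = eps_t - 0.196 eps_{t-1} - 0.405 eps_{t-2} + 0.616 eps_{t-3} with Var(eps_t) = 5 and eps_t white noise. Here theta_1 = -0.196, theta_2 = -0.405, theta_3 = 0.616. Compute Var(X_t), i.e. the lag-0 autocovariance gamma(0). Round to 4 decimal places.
\gamma(0) = 7.9095

For an MA(q) process X_t = eps_t + sum_i theta_i eps_{t-i} with
Var(eps_t) = sigma^2, the variance is
  gamma(0) = sigma^2 * (1 + sum_i theta_i^2).
  sum_i theta_i^2 = (-0.196)^2 + (-0.405)^2 + (0.616)^2 = 0.038416 + 0.164025 + 0.379456 = 0.581897.
  gamma(0) = 5 * (1 + 0.581897) = 5 * 1.581897 = 7.909485, which rounds to 7.9095.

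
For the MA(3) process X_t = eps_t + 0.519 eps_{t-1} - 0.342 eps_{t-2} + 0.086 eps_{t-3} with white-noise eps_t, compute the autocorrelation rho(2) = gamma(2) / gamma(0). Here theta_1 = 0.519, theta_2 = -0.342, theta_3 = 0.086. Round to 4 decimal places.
\rho(2) = -0.2134

For an MA(q) process with theta_0 = 1, the autocovariance is
  gamma(k) = sigma^2 * sum_{i=0..q-k} theta_i * theta_{i+k},
and rho(k) = gamma(k) / gamma(0). Sigma^2 cancels.
  numerator   = (1)*(-0.342) + (0.519)*(0.086) = -0.297366.
  denominator = (1)^2 + (0.519)^2 + (-0.342)^2 + (0.086)^2 = 1.393721.
  rho(2) = -0.297366 / 1.393721 = -0.2134.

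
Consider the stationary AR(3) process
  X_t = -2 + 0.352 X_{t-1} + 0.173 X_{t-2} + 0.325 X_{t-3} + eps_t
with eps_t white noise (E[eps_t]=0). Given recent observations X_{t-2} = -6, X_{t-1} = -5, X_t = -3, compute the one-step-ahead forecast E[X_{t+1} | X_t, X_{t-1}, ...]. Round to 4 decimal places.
E[X_{t+1} \mid \mathcal F_t] = -5.8710

For an AR(p) model X_t = c + sum_i phi_i X_{t-i} + eps_t, the
one-step-ahead conditional mean is
  E[X_{t+1} | X_t, ...] = c + sum_i phi_i X_{t+1-i}.
Substitute known values:
  E[X_{t+1} | ...] = -2 + (0.352) * (-3) + (0.173) * (-5) + (0.325) * (-6)
                   = -5.8710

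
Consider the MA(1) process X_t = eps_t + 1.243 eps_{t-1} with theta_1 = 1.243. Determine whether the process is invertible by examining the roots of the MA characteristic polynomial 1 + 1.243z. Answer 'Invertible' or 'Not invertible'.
\text{Not invertible}

The MA(q) characteristic polynomial is P(z) = 1 + 1.243z.
Invertibility requires all roots to lie outside the unit circle, i.e. |z| > 1 for every root.
This is linear in z: 1 + (1.243) z = 0  =>  z = -1/(1.243) = -0.804505,  |z| = 0.804505.
Moduli of all roots: 0.8045.
All moduli strictly greater than 1? No.
Verdict: Not invertible.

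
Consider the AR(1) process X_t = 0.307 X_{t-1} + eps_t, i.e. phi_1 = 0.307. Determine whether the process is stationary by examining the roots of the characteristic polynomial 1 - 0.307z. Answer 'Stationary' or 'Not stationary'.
\text{Stationary}

The AR(p) characteristic polynomial is P(z) = 1 - 0.307z.
Stationarity requires all roots to lie outside the unit circle, i.e. |z| > 1 for every root.
This is linear in z: 1 + (-0.307) z = 0  =>  z = -1/(-0.307) = 3.257329,  |z| = 3.257329.
Moduli of all roots: 3.2573.
All moduli strictly greater than 1? Yes.
Verdict: Stationary.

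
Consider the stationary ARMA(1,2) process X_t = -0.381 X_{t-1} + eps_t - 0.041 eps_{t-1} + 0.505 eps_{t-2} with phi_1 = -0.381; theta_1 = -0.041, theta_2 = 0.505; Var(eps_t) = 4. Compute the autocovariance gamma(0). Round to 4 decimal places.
\gamma(0) = 6.7865

Multiply the model equation by X_{t-k} and take expectations. With theta_0 = psi_0 = 1 and psi_j the MA(infinity) weights, this gives
  gamma(k) - sum_i phi_i gamma(k-i) = c_k,
  c_k = sigma^2 * sum_{j=k..q} theta_j psi_{j-k}   (c_k = 0 for k > q),
using gamma(-m) = gamma(m).
psi-weights needed (psi_j = theta_j + sum_i phi_i psi_{j-i}):
  psi_1 = theta_1 + phi_1 = -0.041 + (-0.381) = -0.422
  psi_2 = theta_2 + phi_1 psi_1 = 0.505 + (-0.381)(-0.422) = 0.665782
Right-hand sides:
  c_0 = sigma^2 (1 + theta_1 psi_1 + theta_2 psi_2) = 4 * (1 + (-0.041)(-0.422) + (0.505)(0.665782)) = 4 * 1.353522 = 5.414088
  c_1 = sigma^2 (theta_1 + theta_2 psi_1) = 4 * (-0.041 + (0.505)(-0.422)) = -1.01644
  c_2 = sigma^2 theta_2 = 4 * (0.505) = 2.02
Equations for k = 0 and k = 1 (AR order 1):
  gamma(0) = phi_1 gamma(1) + c_0
  gamma(1) = phi_1 gamma(0) + c_1
Substituting the second into the first: gamma(0) (1 - phi_1^2) = c_0 + phi_1 c_1, so
  gamma(0) = (c_0 + phi_1 c_1) / (1 - phi_1^2) = (5.414088 + (-0.381)(-1.01644)) / (1 - (-0.381)^2) = 5.801351 / 0.854839 = 6.786484.
Therefore gamma(0) = 6.7865 (to 4 decimal places).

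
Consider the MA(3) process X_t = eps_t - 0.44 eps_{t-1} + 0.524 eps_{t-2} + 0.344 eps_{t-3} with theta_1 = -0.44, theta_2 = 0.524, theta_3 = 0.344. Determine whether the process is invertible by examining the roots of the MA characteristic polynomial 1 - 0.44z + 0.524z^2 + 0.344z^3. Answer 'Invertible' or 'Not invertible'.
\text{Invertible}

The MA(q) characteristic polynomial is P(z) = 1 - 0.44z + 0.524z^2 + 0.344z^3.
Invertibility requires all roots to lie outside the unit circle, i.e. |z| > 1 for every root.
Degree 3: look for a simple real root z0 first, then factor out (1 - z/z0) and solve the remaining quadratic.
Testing z0 = -2.5: P(-2.5) = 1 + (-0.44)(-2.5) + (0.524)(-2.5)^2 + (0.344)(-2.5)^3
  = 1 + (1.1) + (3.275) + (-5.375) = 0.  So z_0 = -2.5 is a root, |z_0| = 2.5.
Divide out the factor (1 + 0.4 z) = (1 - z/z0) (since 1/z0 = -0.4):
  P(z) = (1 + 0.4 z)(1 + (-0.84) z + (0.86) z^2)
  [check: z-coef -0.84 - (-0.4) = -0.44; z^2-coef 0.86 - (-0.4)(-0.84) = 0.524; z^3-coef -(-0.4)(0.86) = 0.344.]
Remaining roots from the quadratic factor 1 + (-0.84) z + (0.86) z^2:
  Set 1 + (-0.84) z + (0.86) z^2 = 0, i.e. a z^2 + b z + c = 0 with a = 0.86, b = -0.84, c = 1.
  Discriminant D = b^2 - 4ac = (-0.84)^2 - 4*(0.86)*1 = 0.7056 - (3.44) = -2.7344.
  D < 0, so the roots are the complex-conjugate pair z = (-b +/- i sqrt(-D)) / (2a) = 0.4884 +/- 0.9614i.
  For a conjugate pair |z|^2 = z * conj(z) = (product of roots) = c/a = 1/(0.86) = 1.162791, so |z| = sqrt(1.162791) = 1.0783 for both roots.
Moduli of all roots: 2.5000, 1.0783, 1.0783.
All moduli strictly greater than 1? Yes.
Verdict: Invertible.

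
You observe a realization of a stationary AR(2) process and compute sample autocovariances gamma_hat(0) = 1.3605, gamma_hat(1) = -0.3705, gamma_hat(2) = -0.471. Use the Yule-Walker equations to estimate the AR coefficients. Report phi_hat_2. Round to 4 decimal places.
\hat\phi_{2} = -0.4540

The Yule-Walker equations for an AR(p) process read, in matrix form,
  Gamma_p phi = r_p,   with   (Gamma_p)_{ij} = gamma(|i - j|),
                       (r_p)_i = gamma(i),   i,j = 1..p.
Substitute the sample gammas (Toeplitz matrix and right-hand side of size 2):
  Gamma_p = [[1.3605, -0.3705], [-0.3705, 1.3605]]
  r_p     = [-0.3705, -0.471]
Written out:
  1.3605 phi_1 - 0.3705 phi_2 = -0.3705
  -0.3705 phi_1 + 1.3605 phi_2 = -0.471
Solve by Cramer's rule:
  det = gamma(0)^2 - gamma(1)^2 = (1.3605)^2 - (-0.3705)^2 = 1.85096025 - 0.13727025 = 1.71369
  phi_hat_1 = [gamma(1) gamma(0) - gamma(1) gamma(2)] / det = [(-0.3705)(1.3605) - (-0.3705)(-0.471)] / 1.71369 = -0.67857075 / 1.71369 = -0.396
  phi_hat_2 = [gamma(0) gamma(2) - gamma(1)^2] / det = [(1.3605)(-0.471) - (-0.3705)^2] / 1.71369 = -0.77806575 / 1.71369 = -0.454
So phi_hat = [-0.3960, -0.4540].
Therefore phi_hat_2 = -0.4540.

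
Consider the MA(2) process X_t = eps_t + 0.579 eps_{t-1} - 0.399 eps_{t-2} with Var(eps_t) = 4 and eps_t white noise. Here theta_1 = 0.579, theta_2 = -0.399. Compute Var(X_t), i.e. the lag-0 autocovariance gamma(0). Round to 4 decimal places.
\gamma(0) = 5.9778

For an MA(q) process X_t = eps_t + sum_i theta_i eps_{t-i} with
Var(eps_t) = sigma^2, the variance is
  gamma(0) = sigma^2 * (1 + sum_i theta_i^2).
  sum_i theta_i^2 = (0.579)^2 + (-0.399)^2 = 0.335241 + 0.159201 = 0.494442.
  gamma(0) = 4 * (1 + 0.494442) = 4 * 1.494442 = 5.977768, which rounds to 5.9778.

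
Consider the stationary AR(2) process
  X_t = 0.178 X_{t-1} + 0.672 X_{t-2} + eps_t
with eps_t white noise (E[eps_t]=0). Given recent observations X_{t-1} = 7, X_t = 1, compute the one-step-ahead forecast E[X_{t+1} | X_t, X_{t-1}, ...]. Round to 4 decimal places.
E[X_{t+1} \mid \mathcal F_t] = 4.8820

For an AR(p) model X_t = c + sum_i phi_i X_{t-i} + eps_t, the
one-step-ahead conditional mean is
  E[X_{t+1} | X_t, ...] = c + sum_i phi_i X_{t+1-i}.
Substitute known values:
  E[X_{t+1} | ...] = (0.178) * (1) + (0.672) * (7)
                   = 4.8820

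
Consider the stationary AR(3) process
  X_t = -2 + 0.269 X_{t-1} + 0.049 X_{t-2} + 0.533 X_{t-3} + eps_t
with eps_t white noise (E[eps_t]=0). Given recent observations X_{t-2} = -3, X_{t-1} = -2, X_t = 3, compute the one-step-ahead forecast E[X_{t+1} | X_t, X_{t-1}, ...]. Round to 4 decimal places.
E[X_{t+1} \mid \mathcal F_t] = -2.8900

For an AR(p) model X_t = c + sum_i phi_i X_{t-i} + eps_t, the
one-step-ahead conditional mean is
  E[X_{t+1} | X_t, ...] = c + sum_i phi_i X_{t+1-i}.
Substitute known values:
  E[X_{t+1} | ...] = -2 + (0.269) * (3) + (0.049) * (-2) + (0.533) * (-3)
                   = -2.8900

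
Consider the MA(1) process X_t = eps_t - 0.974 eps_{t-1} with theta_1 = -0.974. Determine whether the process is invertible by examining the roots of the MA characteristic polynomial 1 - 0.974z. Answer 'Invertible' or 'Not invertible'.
\text{Invertible}

The MA(q) characteristic polynomial is P(z) = 1 - 0.974z.
Invertibility requires all roots to lie outside the unit circle, i.e. |z| > 1 for every root.
This is linear in z: 1 + (-0.974) z = 0  =>  z = -1/(-0.974) = 1.026694,  |z| = 1.026694.
Moduli of all roots: 1.0267.
All moduli strictly greater than 1? Yes.
Verdict: Invertible.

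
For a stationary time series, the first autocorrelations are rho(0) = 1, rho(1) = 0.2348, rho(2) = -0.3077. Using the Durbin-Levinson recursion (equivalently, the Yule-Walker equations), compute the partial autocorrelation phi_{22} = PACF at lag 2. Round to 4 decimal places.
\phi_{22} = -0.3840

The PACF at lag k is phi_{kk}, the last component of the solution
to the Yule-Walker system G_k phi = r_k where
  (G_k)_{ij} = rho(|i - j|), (r_k)_i = rho(i), i,j = 1..k.
Equivalently, Durbin-Levinson gives phi_{kk} iteratively:
  phi_{11} = rho(1)
  phi_{kk} = [rho(k) - sum_{j=1..k-1} phi_{k-1,j} rho(k-j)]
            / [1 - sum_{j=1..k-1} phi_{k-1,j} rho(j)],
  phi_{k,j} = phi_{k-1,j} - phi_{kk} phi_{k-1,k-j},  j = 1..k-1.
Step k = 1:
  phi_11 = rho(1) = 0.2348.
Step k = 2:
  phi_22 = [rho(2) - phi_11 rho(1)] / [1 - phi_11 rho(1)] = [-0.3077 - (0.2348)(0.2348)] / [1 - (0.2348)(0.2348)]
         = -0.36283104 / 0.94486896 = -0.384.
Therefore phi_{22} = -0.3840.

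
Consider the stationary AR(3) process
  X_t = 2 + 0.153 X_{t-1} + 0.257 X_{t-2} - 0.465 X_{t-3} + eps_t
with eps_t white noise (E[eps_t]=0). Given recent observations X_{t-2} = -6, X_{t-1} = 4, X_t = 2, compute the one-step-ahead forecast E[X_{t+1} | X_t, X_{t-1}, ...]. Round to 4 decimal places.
E[X_{t+1} \mid \mathcal F_t] = 6.1240

For an AR(p) model X_t = c + sum_i phi_i X_{t-i} + eps_t, the
one-step-ahead conditional mean is
  E[X_{t+1} | X_t, ...] = c + sum_i phi_i X_{t+1-i}.
Substitute known values:
  E[X_{t+1} | ...] = 2 + (0.153) * (2) + (0.257) * (4) + (-0.465) * (-6)
                   = 6.1240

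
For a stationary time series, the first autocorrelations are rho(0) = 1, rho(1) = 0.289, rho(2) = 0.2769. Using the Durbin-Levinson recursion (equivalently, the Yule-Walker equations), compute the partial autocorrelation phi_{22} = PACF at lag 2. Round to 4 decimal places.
\phi_{22} = 0.2110

The PACF at lag k is phi_{kk}, the last component of the solution
to the Yule-Walker system G_k phi = r_k where
  (G_k)_{ij} = rho(|i - j|), (r_k)_i = rho(i), i,j = 1..k.
Equivalently, Durbin-Levinson gives phi_{kk} iteratively:
  phi_{11} = rho(1)
  phi_{kk} = [rho(k) - sum_{j=1..k-1} phi_{k-1,j} rho(k-j)]
            / [1 - sum_{j=1..k-1} phi_{k-1,j} rho(j)],
  phi_{k,j} = phi_{k-1,j} - phi_{kk} phi_{k-1,k-j},  j = 1..k-1.
Step k = 1:
  phi_11 = rho(1) = 0.289.
Step k = 2:
  phi_22 = [rho(2) - phi_11 rho(1)] / [1 - phi_11 rho(1)] = [0.2769 - (0.289)(0.289)] / [1 - (0.289)(0.289)]
         = 0.193379 / 0.916479 = 0.211.
Therefore phi_{22} = 0.2110.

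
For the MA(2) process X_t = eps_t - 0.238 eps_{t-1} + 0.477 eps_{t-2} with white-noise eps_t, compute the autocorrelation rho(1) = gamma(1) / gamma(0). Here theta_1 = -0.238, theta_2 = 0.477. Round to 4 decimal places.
\rho(1) = -0.2737

For an MA(q) process with theta_0 = 1, the autocovariance is
  gamma(k) = sigma^2 * sum_{i=0..q-k} theta_i * theta_{i+k},
and rho(k) = gamma(k) / gamma(0). Sigma^2 cancels.
  numerator   = (1)*(-0.238) + (-0.238)*(0.477) = -0.351526.
  denominator = (1)^2 + (-0.238)^2 + (0.477)^2 = 1.284173.
  rho(1) = -0.351526 / 1.284173 = -0.2737.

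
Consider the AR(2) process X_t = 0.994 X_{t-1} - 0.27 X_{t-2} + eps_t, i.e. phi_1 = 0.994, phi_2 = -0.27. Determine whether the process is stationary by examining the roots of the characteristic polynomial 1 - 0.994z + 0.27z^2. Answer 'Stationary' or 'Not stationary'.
\text{Stationary}

The AR(p) characteristic polynomial is P(z) = 1 - 0.994z + 0.27z^2.
Stationarity requires all roots to lie outside the unit circle, i.e. |z| > 1 for every root.
Set 1 + (-0.994) z + (0.27) z^2 = 0, i.e. a z^2 + b z + c = 0 with a = 0.27, b = -0.994, c = 1.
Discriminant D = b^2 - 4ac = (-0.994)^2 - 4*(0.27)*1 = 0.988036 - (1.08) = -0.091964.
D < 0, so the roots are the complex-conjugate pair z = (-b +/- i sqrt(-D)) / (2a) = 1.8407 +/- 0.5616i.
For a conjugate pair |z|^2 = z * conj(z) = (product of roots) = c/a = 1/(0.27) = 3.703704, so |z| = sqrt(3.703704) = 1.9245 for both roots.
Moduli of all roots: 1.9245, 1.9245.
All moduli strictly greater than 1? Yes.
Verdict: Stationary.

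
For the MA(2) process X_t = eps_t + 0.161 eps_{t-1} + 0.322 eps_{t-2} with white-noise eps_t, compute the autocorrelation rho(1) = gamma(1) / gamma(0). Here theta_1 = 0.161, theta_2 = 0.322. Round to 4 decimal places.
\rho(1) = 0.1884

For an MA(q) process with theta_0 = 1, the autocovariance is
  gamma(k) = sigma^2 * sum_{i=0..q-k} theta_i * theta_{i+k},
and rho(k) = gamma(k) / gamma(0). Sigma^2 cancels.
  numerator   = (1)*(0.161) + (0.161)*(0.322) = 0.212842.
  denominator = (1)^2 + (0.161)^2 + (0.322)^2 = 1.129605.
  rho(1) = 0.212842 / 1.129605 = 0.1884.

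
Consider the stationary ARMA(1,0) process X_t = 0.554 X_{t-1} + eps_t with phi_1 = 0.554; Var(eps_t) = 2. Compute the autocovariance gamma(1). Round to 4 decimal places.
\gamma(1) = 1.5987

Multiply the model equation by X_{t-k} and take expectations. With theta_0 = psi_0 = 1 and psi_j the MA(infinity) weights, this gives
  gamma(k) - sum_i phi_i gamma(k-i) = c_k,
  c_k = sigma^2 * sum_{j=k..q} theta_j psi_{j-k}   (c_k = 0 for k > q),
using gamma(-m) = gamma(m).
Pure AR (q = 0): c_0 = sigma^2 = 2, c_k = 0 for k >= 1.
Equations for k = 0 and k = 1 (AR order 1):
  gamma(0) = phi_1 gamma(1) + c_0
  gamma(1) = phi_1 gamma(0) + c_1
Substituting the second into the first: gamma(0) (1 - phi_1^2) = c_0 + phi_1 c_1, so
  gamma(0) = c_0 / (1 - phi_1^2) = 2 / (1 - (0.554)^2) = 2 / 0.693084 = 2.885653.
  gamma(1) = phi_1 gamma(0) = (0.554)(2.885653) = 1.598652.
Therefore gamma(1) = 1.5987 (to 4 decimal places).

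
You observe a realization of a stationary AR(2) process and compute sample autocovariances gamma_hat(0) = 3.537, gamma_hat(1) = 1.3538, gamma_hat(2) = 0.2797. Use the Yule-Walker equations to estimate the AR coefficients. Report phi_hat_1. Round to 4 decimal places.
\hat\phi_{1} = 0.4130

The Yule-Walker equations for an AR(p) process read, in matrix form,
  Gamma_p phi = r_p,   with   (Gamma_p)_{ij} = gamma(|i - j|),
                       (r_p)_i = gamma(i),   i,j = 1..p.
Substitute the sample gammas (Toeplitz matrix and right-hand side of size 2):
  Gamma_p = [[3.537, 1.3538], [1.3538, 3.537]]
  r_p     = [1.3538, 0.2797]
Written out:
  3.537 phi_1 + 1.3538 phi_2 = 1.3538
  1.3538 phi_1 + 3.537 phi_2 = 0.2797
Solve by Cramer's rule:
  det = gamma(0)^2 - gamma(1)^2 = (3.537)^2 - (1.3538)^2 = 12.510369 - 1.83277444 = 10.67759456
  phi_hat_1 = [gamma(1) gamma(0) - gamma(1) gamma(2)] / det = [(1.3538)(3.537) - (1.3538)(0.2797)] / 10.67759456 = 4.40973274 / 10.67759456 = 0.413
  phi_hat_2 = [gamma(0) gamma(2) - gamma(1)^2] / det = [(3.537)(0.2797) - (1.3538)^2] / 10.67759456 = -0.84347554 / 10.67759456 = -0.079
So phi_hat = [0.4130, -0.0790].
Therefore phi_hat_1 = 0.4130.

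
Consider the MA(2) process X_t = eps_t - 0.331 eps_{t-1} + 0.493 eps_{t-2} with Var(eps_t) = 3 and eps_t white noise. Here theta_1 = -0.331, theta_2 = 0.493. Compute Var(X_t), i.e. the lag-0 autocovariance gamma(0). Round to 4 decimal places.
\gamma(0) = 4.0578

For an MA(q) process X_t = eps_t + sum_i theta_i eps_{t-i} with
Var(eps_t) = sigma^2, the variance is
  gamma(0) = sigma^2 * (1 + sum_i theta_i^2).
  sum_i theta_i^2 = (-0.331)^2 + (0.493)^2 = 0.109561 + 0.243049 = 0.35261.
  gamma(0) = 3 * (1 + 0.35261) = 3 * 1.35261 = 4.05783, which rounds to 4.0578.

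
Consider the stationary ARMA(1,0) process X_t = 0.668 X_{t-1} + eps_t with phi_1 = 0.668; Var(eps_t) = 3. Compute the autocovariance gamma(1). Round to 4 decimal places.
\gamma(1) = 3.6188

Multiply the model equation by X_{t-k} and take expectations. With theta_0 = psi_0 = 1 and psi_j the MA(infinity) weights, this gives
  gamma(k) - sum_i phi_i gamma(k-i) = c_k,
  c_k = sigma^2 * sum_{j=k..q} theta_j psi_{j-k}   (c_k = 0 for k > q),
using gamma(-m) = gamma(m).
Pure AR (q = 0): c_0 = sigma^2 = 3, c_k = 0 for k >= 1.
Equations for k = 0 and k = 1 (AR order 1):
  gamma(0) = phi_1 gamma(1) + c_0
  gamma(1) = phi_1 gamma(0) + c_1
Substituting the second into the first: gamma(0) (1 - phi_1^2) = c_0 + phi_1 c_1, so
  gamma(0) = c_0 / (1 - phi_1^2) = 3 / (1 - (0.668)^2) = 3 / 0.553776 = 5.417353.
  gamma(1) = phi_1 gamma(0) = (0.668)(5.417353) = 3.618792.
Therefore gamma(1) = 3.6188 (to 4 decimal places).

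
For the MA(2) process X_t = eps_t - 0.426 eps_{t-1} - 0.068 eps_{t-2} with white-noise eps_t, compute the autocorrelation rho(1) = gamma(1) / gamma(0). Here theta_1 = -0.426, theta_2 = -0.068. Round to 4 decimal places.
\rho(1) = -0.3347

For an MA(q) process with theta_0 = 1, the autocovariance is
  gamma(k) = sigma^2 * sum_{i=0..q-k} theta_i * theta_{i+k},
and rho(k) = gamma(k) / gamma(0). Sigma^2 cancels.
  numerator   = (1)*(-0.426) + (-0.426)*(-0.068) = -0.397032.
  denominator = (1)^2 + (-0.426)^2 + (-0.068)^2 = 1.1861.
  rho(1) = -0.397032 / 1.1861 = -0.3347.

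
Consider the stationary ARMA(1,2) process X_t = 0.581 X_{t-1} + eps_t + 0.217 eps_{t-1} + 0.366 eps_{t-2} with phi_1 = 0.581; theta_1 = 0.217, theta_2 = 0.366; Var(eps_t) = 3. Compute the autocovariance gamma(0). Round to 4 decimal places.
\gamma(0) = 8.0275

Multiply the model equation by X_{t-k} and take expectations. With theta_0 = psi_0 = 1 and psi_j the MA(infinity) weights, this gives
  gamma(k) - sum_i phi_i gamma(k-i) = c_k,
  c_k = sigma^2 * sum_{j=k..q} theta_j psi_{j-k}   (c_k = 0 for k > q),
using gamma(-m) = gamma(m).
psi-weights needed (psi_j = theta_j + sum_i phi_i psi_{j-i}):
  psi_1 = theta_1 + phi_1 = 0.217 + (0.581) = 0.798
  psi_2 = theta_2 + phi_1 psi_1 = 0.366 + (0.581)(0.798) = 0.829638
Right-hand sides:
  c_0 = sigma^2 (1 + theta_1 psi_1 + theta_2 psi_2) = 3 * (1 + (0.217)(0.798) + (0.366)(0.829638)) = 3 * 1.476814 = 4.430441
  c_1 = sigma^2 (theta_1 + theta_2 psi_1) = 3 * (0.217 + (0.366)(0.798)) = 1.527204
  c_2 = sigma^2 theta_2 = 3 * (0.366) = 1.098
Equations for k = 0 and k = 1 (AR order 1):
  gamma(0) = phi_1 gamma(1) + c_0
  gamma(1) = phi_1 gamma(0) + c_1
Substituting the second into the first: gamma(0) (1 - phi_1^2) = c_0 + phi_1 c_1, so
  gamma(0) = (c_0 + phi_1 c_1) / (1 - phi_1^2) = (4.430441 + (0.581)(1.527204)) / (1 - (0.581)^2) = 5.317746 / 0.662439 = 8.027526.
Therefore gamma(0) = 8.0275 (to 4 decimal places).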